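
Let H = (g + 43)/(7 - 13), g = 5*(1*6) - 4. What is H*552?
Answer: -6348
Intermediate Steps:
g = 26 (g = 5*6 - 4 = 30 - 4 = 26)
H = -23/2 (H = (26 + 43)/(7 - 13) = 69/(-6) = 69*(-1/6) = -23/2 ≈ -11.500)
H*552 = -23/2*552 = -6348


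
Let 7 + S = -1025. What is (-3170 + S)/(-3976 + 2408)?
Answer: 2101/784 ≈ 2.6798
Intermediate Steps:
S = -1032 (S = -7 - 1025 = -1032)
(-3170 + S)/(-3976 + 2408) = (-3170 - 1032)/(-3976 + 2408) = -4202/(-1568) = -4202*(-1/1568) = 2101/784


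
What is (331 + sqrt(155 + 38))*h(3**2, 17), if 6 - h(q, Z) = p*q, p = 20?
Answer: -57594 - 174*sqrt(193) ≈ -60011.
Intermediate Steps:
h(q, Z) = 6 - 20*q
(331 + sqrt(155 + 38))*h(3**2, 17) = (331 + sqrt(155 + 38))*(6 - 20*3**2) = (331 + sqrt(193))*(6 - 20*9) = (331 + sqrt(193))*(6 - 180) = (331 + sqrt(193))*(-174) = -57594 - 174*sqrt(193)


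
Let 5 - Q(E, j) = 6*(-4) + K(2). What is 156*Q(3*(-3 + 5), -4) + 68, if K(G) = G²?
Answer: 3968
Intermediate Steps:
Q(E, j) = 25 (Q(E, j) = 5 - (6*(-4) + 2²) = 5 - (-24 + 4) = 5 - 1*(-20) = 5 + 20 = 25)
156*Q(3*(-3 + 5), -4) + 68 = 156*25 + 68 = 3900 + 68 = 3968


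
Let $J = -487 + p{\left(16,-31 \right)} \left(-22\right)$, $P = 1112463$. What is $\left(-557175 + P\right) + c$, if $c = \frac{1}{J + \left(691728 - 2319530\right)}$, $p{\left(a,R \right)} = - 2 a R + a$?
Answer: $\frac{916483408919}{1650465} \approx 5.5529 \cdot 10^{5}$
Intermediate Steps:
$p{\left(a,R \right)} = a - 2 R a$ ($p{\left(a,R \right)} = - 2 R a + a = a - 2 R a$)
$J = -22663$ ($J = -487 + 16 \left(1 - -62\right) \left(-22\right) = -487 + 16 \left(1 + 62\right) \left(-22\right) = -487 + 16 \cdot 63 \left(-22\right) = -487 + 1008 \left(-22\right) = -487 - 22176 = -22663$)
$c = - \frac{1}{1650465}$ ($c = \frac{1}{-22663 + \left(691728 - 2319530\right)} = \frac{1}{-22663 - 1627802} = \frac{1}{-1650465} = - \frac{1}{1650465} \approx -6.0589 \cdot 10^{-7}$)
$\left(-557175 + P\right) + c = \left(-557175 + 1112463\right) - \frac{1}{1650465} = 555288 - \frac{1}{1650465} = \frac{916483408919}{1650465}$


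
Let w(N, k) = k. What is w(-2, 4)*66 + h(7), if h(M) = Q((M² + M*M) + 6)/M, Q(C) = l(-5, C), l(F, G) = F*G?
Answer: 1328/7 ≈ 189.71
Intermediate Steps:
Q(C) = -5*C
h(M) = (-30 - 10*M²)/M (h(M) = (-5*((M² + M*M) + 6))/M = (-5*((M² + M²) + 6))/M = (-5*(2*M² + 6))/M = (-5*(6 + 2*M²))/M = (-30 - 10*M²)/M)
w(-2, 4)*66 + h(7) = 4*66 + (-30/7 - 10*7) = 264 + (-30*⅐ - 70) = 264 + (-30/7 - 70) = 264 - 520/7 = 1328/7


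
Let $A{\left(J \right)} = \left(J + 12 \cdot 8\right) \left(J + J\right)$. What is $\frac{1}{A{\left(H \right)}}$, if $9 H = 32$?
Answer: $\frac{81}{57344} \approx 0.0014125$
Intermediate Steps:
$H = \frac{32}{9}$ ($H = \frac{1}{9} \cdot 32 = \frac{32}{9} \approx 3.5556$)
$A{\left(J \right)} = 2 J \left(96 + J\right)$ ($A{\left(J \right)} = \left(J + 96\right) 2 J = \left(96 + J\right) 2 J = 2 J \left(96 + J\right)$)
$\frac{1}{A{\left(H \right)}} = \frac{1}{2 \cdot \frac{32}{9} \left(96 + \frac{32}{9}\right)} = \frac{1}{2 \cdot \frac{32}{9} \cdot \frac{896}{9}} = \frac{1}{\frac{57344}{81}} = \frac{81}{57344}$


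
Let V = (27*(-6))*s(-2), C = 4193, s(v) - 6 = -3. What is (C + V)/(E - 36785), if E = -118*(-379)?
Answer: 3707/7937 ≈ 0.46705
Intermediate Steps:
E = 44722
s(v) = 3 (s(v) = 6 - 3 = 3)
V = -486 (V = (27*(-6))*3 = -162*3 = -486)
(C + V)/(E - 36785) = (4193 - 486)/(44722 - 36785) = 3707/7937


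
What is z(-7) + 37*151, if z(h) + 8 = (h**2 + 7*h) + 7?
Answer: 5586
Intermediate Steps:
z(h) = -1 + h**2 + 7*h (z(h) = -8 + ((h**2 + 7*h) + 7) = -8 + (7 + h**2 + 7*h) = -1 + h**2 + 7*h)
z(-7) + 37*151 = (-1 + (-7)**2 + 7*(-7)) + 37*151 = (-1 + 49 - 49) + 5587 = -1 + 5587 = 5586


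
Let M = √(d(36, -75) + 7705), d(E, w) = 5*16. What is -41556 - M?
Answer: -41556 - 3*√865 ≈ -41644.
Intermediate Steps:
d(E, w) = 80
M = 3*√865 (M = √(80 + 7705) = √7785 = 3*√865 ≈ 88.233)
-41556 - M = -41556 - 3*√865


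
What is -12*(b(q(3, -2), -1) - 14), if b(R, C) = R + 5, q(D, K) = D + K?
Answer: 96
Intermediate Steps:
b(R, C) = 5 + R
-12*(b(q(3, -2), -1) - 14) = -12*((5 + (3 - 2)) - 14) = -12*((5 + 1) - 14) = -12*(6 - 14) = -12*(-8) = 96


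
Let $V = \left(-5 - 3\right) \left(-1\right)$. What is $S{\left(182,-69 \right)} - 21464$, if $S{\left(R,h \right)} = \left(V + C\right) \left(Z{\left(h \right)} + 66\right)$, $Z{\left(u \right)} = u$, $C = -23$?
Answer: $-21419$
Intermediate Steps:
$V = 8$ ($V = \left(-8\right) \left(-1\right) = 8$)
$S{\left(R,h \right)} = -990 - 15 h$ ($S{\left(R,h \right)} = \left(8 - 23\right) \left(h + 66\right) = - 15 \left(66 + h\right) = -990 - 15 h$)
$S{\left(182,-69 \right)} - 21464 = \left(-990 - -1035\right) - 21464 = \left(-990 + 1035\right) - 21464 = 45 - 21464 = -21419$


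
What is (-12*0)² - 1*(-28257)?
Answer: 28257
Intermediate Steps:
(-12*0)² - 1*(-28257) = 0² + 28257 = 0 + 28257 = 28257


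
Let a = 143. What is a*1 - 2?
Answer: 141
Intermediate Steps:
a*1 - 2 = 143*1 - 2 = 143 - 2 = 141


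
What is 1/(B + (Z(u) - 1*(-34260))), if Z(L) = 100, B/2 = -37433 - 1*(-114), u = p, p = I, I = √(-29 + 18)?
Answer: -1/40278 ≈ -2.4827e-5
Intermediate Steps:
I = I*√11 (I = √(-11) = I*√11 ≈ 3.3166*I)
p = I*√11 ≈ 3.3166*I
u = I*√11 ≈ 3.3166*I
B = -74638 (B = 2*(-37433 - 1*(-114)) = 2*(-37433 + 114) = 2*(-37319) = -74638)
1/(B + (Z(u) - 1*(-34260))) = 1/(-74638 + (100 - 1*(-34260))) = 1/(-74638 + (100 + 34260)) = 1/(-74638 + 34360) = 1/(-40278) = -1/40278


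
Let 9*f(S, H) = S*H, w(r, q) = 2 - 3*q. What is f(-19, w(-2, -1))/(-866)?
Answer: 95/7794 ≈ 0.012189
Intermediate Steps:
f(S, H) = H*S/9 (f(S, H) = (S*H)/9 = (H*S)/9 = H*S/9)
f(-19, w(-2, -1))/(-866) = ((1/9)*(2 - 3*(-1))*(-19))/(-866) = ((1/9)*(2 + 3)*(-19))*(-1/866) = ((1/9)*5*(-19))*(-1/866) = -95/9*(-1/866) = 95/7794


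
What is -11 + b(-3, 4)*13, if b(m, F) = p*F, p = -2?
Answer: -115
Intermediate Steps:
b(m, F) = -2*F
-11 + b(-3, 4)*13 = -11 - 2*4*13 = -11 - 8*13 = -11 - 104 = -115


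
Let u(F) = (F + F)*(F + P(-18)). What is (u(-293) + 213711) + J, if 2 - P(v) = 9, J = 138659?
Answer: 528170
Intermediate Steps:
P(v) = -7 (P(v) = 2 - 1*9 = 2 - 9 = -7)
u(F) = 2*F*(-7 + F) (u(F) = (F + F)*(F - 7) = (2*F)*(-7 + F) = 2*F*(-7 + F))
(u(-293) + 213711) + J = (2*(-293)*(-7 - 293) + 213711) + 138659 = (2*(-293)*(-300) + 213711) + 138659 = (175800 + 213711) + 138659 = 389511 + 138659 = 528170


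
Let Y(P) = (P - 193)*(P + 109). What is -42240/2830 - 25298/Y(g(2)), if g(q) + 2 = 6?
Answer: -11864662/863433 ≈ -13.741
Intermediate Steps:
g(q) = 4 (g(q) = -2 + 6 = 4)
Y(P) = (-193 + P)*(109 + P)
-42240/2830 - 25298/Y(g(2)) = -42240/2830 - 25298/(-21037 + 4**2 - 84*4) = -42240*1/2830 - 25298/(-21037 + 16 - 336) = -4224/283 - 25298/(-21357) = -4224/283 - 25298*(-1/21357) = -4224/283 + 3614/3051 = -11864662/863433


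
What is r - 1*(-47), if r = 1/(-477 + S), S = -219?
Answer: 32711/696 ≈ 46.999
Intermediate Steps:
r = -1/696 (r = 1/(-477 - 219) = 1/(-696) = -1/696 ≈ -0.0014368)
r - 1*(-47) = -1/696 - 1*(-47) = -1/696 + 47 = 32711/696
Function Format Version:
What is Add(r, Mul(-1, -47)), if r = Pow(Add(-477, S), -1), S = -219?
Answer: Rational(32711, 696) ≈ 46.999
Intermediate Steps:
r = Rational(-1, 696) (r = Pow(Add(-477, -219), -1) = Pow(-696, -1) = Rational(-1, 696) ≈ -0.0014368)
Add(r, Mul(-1, -47)) = Add(Rational(-1, 696), Mul(-1, -47)) = Add(Rational(-1, 696), 47) = Rational(32711, 696)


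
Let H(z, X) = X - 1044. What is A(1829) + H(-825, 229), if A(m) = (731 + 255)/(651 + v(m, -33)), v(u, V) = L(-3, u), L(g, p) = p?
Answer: -1010107/1240 ≈ -814.60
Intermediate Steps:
H(z, X) = -1044 + X
v(u, V) = u
A(m) = 986/(651 + m) (A(m) = (731 + 255)/(651 + m) = 986/(651 + m))
A(1829) + H(-825, 229) = 986/(651 + 1829) + (-1044 + 229) = 986/2480 - 815 = 986*(1/2480) - 815 = 493/1240 - 815 = -1010107/1240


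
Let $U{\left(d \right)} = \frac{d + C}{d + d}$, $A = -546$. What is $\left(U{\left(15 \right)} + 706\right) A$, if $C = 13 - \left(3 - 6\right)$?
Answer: $- \frac{1930201}{5} \approx -3.8604 \cdot 10^{5}$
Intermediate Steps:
$C = 16$ ($C = 13 - \left(3 - 6\right) = 13 - -3 = 13 + 3 = 16$)
$U{\left(d \right)} = \frac{16 + d}{2 d}$ ($U{\left(d \right)} = \frac{d + 16}{d + d} = \frac{16 + d}{2 d}$)
$\left(U{\left(15 \right)} + 706\right) A = \left(\frac{16 + 15}{2 \cdot 15} + 706\right) \left(-546\right) = \left(\frac{1}{2} \cdot \frac{1}{15} \cdot 31 + 706\right) \left(-546\right) = \left(\frac{31}{30} + 706\right) \left(-546\right) = \frac{21211}{30} \left(-546\right) = - \frac{1930201}{5}$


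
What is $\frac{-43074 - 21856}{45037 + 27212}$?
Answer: $- \frac{64930}{72249} \approx -0.8987$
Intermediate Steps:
$\frac{-43074 - 21856}{45037 + 27212} = - \frac{64930}{72249}$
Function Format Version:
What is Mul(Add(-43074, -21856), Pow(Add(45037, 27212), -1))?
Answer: Rational(-64930, 72249) ≈ -0.89870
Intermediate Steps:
Mul(Add(-43074, -21856), Pow(Add(45037, 27212), -1)) = Mul(-64930, Pow(72249, -1)) = Mul(-64930, Rational(1, 72249)) = Rational(-64930, 72249)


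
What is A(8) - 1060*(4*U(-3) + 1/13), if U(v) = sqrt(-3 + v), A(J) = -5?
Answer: -1125/13 - 4240*I*sqrt(6) ≈ -86.538 - 10386.0*I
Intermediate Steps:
A(8) - 1060*(4*U(-3) + 1/13) = -5 - 1060*(4*sqrt(-3 - 3) + 1/13) = -5 - 1060*(4*sqrt(-6) + 1/13) = -5 - 1060*(4*(I*sqrt(6)) + 1/13) = -5 - 1060*(4*I*sqrt(6) + 1/13) = -5 - 1060*(1/13 + 4*I*sqrt(6)) = -5 + (-1060/13 - 4240*I*sqrt(6)) = -1125/13 - 4240*I*sqrt(6)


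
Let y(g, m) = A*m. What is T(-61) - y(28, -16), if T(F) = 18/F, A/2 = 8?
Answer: 15598/61 ≈ 255.70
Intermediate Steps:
A = 16 (A = 2*8 = 16)
y(g, m) = 16*m
T(-61) - y(28, -16) = 18/(-61) - 16*(-16) = 18*(-1/61) - 1*(-256) = -18/61 + 256 = 15598/61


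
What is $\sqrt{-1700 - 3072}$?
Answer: $2 i \sqrt{1193} \approx 69.08 i$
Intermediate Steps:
$\sqrt{-1700 - 3072} = \sqrt{-4772} = 2 i \sqrt{1193}$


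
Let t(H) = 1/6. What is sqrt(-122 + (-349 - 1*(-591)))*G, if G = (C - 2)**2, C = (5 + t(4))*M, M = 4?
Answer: 6272*sqrt(30)/9 ≈ 3817.0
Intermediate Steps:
t(H) = 1/6
C = 62/3 (C = (5 + 1/6)*4 = (31/6)*4 = 62/3 ≈ 20.667)
G = 3136/9 (G = (62/3 - 2)**2 = (56/3)**2 = 3136/9 ≈ 348.44)
sqrt(-122 + (-349 - 1*(-591)))*G = sqrt(-122 + (-349 - 1*(-591)))*(3136/9) = sqrt(-122 + (-349 + 591))*(3136/9) = sqrt(-122 + 242)*(3136/9) = sqrt(120)*(3136/9) = (2*sqrt(30))*(3136/9) = 6272*sqrt(30)/9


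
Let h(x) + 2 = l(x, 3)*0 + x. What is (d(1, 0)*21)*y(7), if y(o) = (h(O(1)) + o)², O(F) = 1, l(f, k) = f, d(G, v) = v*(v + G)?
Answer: 0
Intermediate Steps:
d(G, v) = v*(G + v)
h(x) = -2 + x (h(x) = -2 + (x*0 + x) = -2 + (0 + x) = -2 + x)
y(o) = (-1 + o)² (y(o) = ((-2 + 1) + o)² = (-1 + o)²)
(d(1, 0)*21)*y(7) = ((0*(1 + 0))*21)*(-1 + 7)² = ((0*1)*21)*6² = (0*21)*36 = 0*36 = 0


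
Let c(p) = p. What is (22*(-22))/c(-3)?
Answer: 484/3 ≈ 161.33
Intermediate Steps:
(22*(-22))/c(-3) = (22*(-22))/(-3) = -484*(-⅓) = 484/3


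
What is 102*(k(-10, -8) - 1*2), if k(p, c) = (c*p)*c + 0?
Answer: -65484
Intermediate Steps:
k(p, c) = p*c**2 (k(p, c) = p*c**2 + 0 = p*c**2)
102*(k(-10, -8) - 1*2) = 102*(-10*(-8)**2 - 1*2) = 102*(-10*64 - 2) = 102*(-640 - 2) = 102*(-642) = -65484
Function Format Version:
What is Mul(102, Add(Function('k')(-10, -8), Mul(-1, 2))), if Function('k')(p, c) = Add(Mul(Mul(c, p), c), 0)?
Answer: -65484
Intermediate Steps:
Function('k')(p, c) = Mul(p, Pow(c, 2)) (Function('k')(p, c) = Add(Mul(p, Pow(c, 2)), 0) = Mul(p, Pow(c, 2)))
Mul(102, Add(Function('k')(-10, -8), Mul(-1, 2))) = Mul(102, Add(Mul(-10, Pow(-8, 2)), Mul(-1, 2))) = Mul(102, Add(Mul(-10, 64), -2)) = Mul(102, Add(-640, -2)) = Mul(102, -642) = -65484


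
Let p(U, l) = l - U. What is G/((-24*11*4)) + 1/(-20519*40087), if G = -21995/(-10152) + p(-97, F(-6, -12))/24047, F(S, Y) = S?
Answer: -435815605085669405/212048975342294145792 ≈ -0.0020553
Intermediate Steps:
G = 529837597/244125144 (G = -21995/(-10152) + (-6 - 1*(-97))/24047 = -21995*(-1/10152) + (-6 + 97)*(1/24047) = 21995/10152 + 91*(1/24047) = 21995/10152 + 91/24047 = 529837597/244125144 ≈ 2.1704)
G/((-24*11*4)) + 1/(-20519*40087) = 529837597/(244125144*((-24*11*4))) + 1/(-20519*40087) = 529837597/(244125144*((-264*4))) - 1/20519*1/40087 = (529837597/244125144)/(-1056) - 1/822545153 = (529837597/244125144)*(-1/1056) - 1/822545153 = -529837597/257796152064 - 1/822545153 = -435815605085669405/212048975342294145792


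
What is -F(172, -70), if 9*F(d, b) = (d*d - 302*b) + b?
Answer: -50654/9 ≈ -5628.2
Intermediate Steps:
F(d, b) = -301*b/9 + d**2/9 (F(d, b) = ((d*d - 302*b) + b)/9 = ((d**2 - 302*b) + b)/9 = (d**2 - 301*b)/9 = -301*b/9 + d**2/9)
-F(172, -70) = -(-301/9*(-70) + (1/9)*172**2) = -(21070/9 + (1/9)*29584) = -(21070/9 + 29584/9) = -1*50654/9 = -50654/9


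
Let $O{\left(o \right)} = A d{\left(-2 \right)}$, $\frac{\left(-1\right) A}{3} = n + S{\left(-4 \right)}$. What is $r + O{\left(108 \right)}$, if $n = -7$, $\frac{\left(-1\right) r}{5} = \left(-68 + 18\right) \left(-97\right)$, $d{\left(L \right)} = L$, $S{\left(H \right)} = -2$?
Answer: $-24304$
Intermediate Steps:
$r = -24250$ ($r = - 5 \left(-68 + 18\right) \left(-97\right) = - 5 \left(\left(-50\right) \left(-97\right)\right) = \left(-5\right) 4850 = -24250$)
$A = 27$ ($A = - 3 \left(-7 - 2\right) = \left(-3\right) \left(-9\right) = 27$)
$O{\left(o \right)} = -54$ ($O{\left(o \right)} = 27 \left(-2\right) = -54$)
$r + O{\left(108 \right)} = -24250 - 54 = -24304$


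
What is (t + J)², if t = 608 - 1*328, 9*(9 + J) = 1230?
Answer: 1495729/9 ≈ 1.6619e+5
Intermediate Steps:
J = 383/3 (J = -9 + (⅑)*1230 = -9 + 410/3 = 383/3 ≈ 127.67)
t = 280 (t = 608 - 328 = 280)
(t + J)² = (280 + 383/3)² = (1223/3)² = 1495729/9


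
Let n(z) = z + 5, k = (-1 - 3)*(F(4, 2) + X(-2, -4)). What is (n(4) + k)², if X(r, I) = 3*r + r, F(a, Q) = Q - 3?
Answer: 2025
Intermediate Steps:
F(a, Q) = -3 + Q
X(r, I) = 4*r
k = 36 (k = (-1 - 3)*((-3 + 2) + 4*(-2)) = -4*(-1 - 8) = -4*(-9) = 36)
n(z) = 5 + z
(n(4) + k)² = ((5 + 4) + 36)² = (9 + 36)² = 45² = 2025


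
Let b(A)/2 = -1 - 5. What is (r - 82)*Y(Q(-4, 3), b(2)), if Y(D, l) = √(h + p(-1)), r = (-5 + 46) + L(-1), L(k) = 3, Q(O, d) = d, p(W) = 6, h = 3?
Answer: -114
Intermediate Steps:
b(A) = -12 (b(A) = 2*(-1 - 5) = 2*(-6) = -12)
r = 44 (r = (-5 + 46) + 3 = 41 + 3 = 44)
Y(D, l) = 3 (Y(D, l) = √(3 + 6) = √9 = 3)
(r - 82)*Y(Q(-4, 3), b(2)) = (44 - 82)*3 = -38*3 = -114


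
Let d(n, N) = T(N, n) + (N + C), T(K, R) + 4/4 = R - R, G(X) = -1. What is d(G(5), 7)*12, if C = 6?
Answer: 144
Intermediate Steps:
T(K, R) = -1 (T(K, R) = -1 + (R - R) = -1 + 0 = -1)
d(n, N) = 5 + N (d(n, N) = -1 + (N + 6) = -1 + (6 + N) = 5 + N)
d(G(5), 7)*12 = (5 + 7)*12 = 12*12 = 144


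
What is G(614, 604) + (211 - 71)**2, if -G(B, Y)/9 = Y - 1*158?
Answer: 15586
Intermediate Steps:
G(B, Y) = 1422 - 9*Y (G(B, Y) = -9*(Y - 1*158) = -9*(Y - 158) = -9*(-158 + Y) = 1422 - 9*Y)
G(614, 604) + (211 - 71)**2 = (1422 - 9*604) + (211 - 71)**2 = (1422 - 5436) + 140**2 = -4014 + 19600 = 15586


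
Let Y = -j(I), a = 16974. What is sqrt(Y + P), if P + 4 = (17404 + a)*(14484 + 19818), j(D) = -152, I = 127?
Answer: 64*sqrt(287899) ≈ 34340.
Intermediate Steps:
Y = 152 (Y = -1*(-152) = 152)
P = 1179234152 (P = -4 + (17404 + 16974)*(14484 + 19818) = -4 + 34378*34302 = -4 + 1179234156 = 1179234152)
sqrt(Y + P) = sqrt(152 + 1179234152) = sqrt(1179234304) = 64*sqrt(287899)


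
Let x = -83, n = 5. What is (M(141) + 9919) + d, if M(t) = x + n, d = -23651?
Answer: -13810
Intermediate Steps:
M(t) = -78 (M(t) = -83 + 5 = -78)
(M(141) + 9919) + d = (-78 + 9919) - 23651 = 9841 - 23651 = -13810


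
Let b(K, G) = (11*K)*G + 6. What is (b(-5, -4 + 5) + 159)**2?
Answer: 12100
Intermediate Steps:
b(K, G) = 6 + 11*G*K (b(K, G) = 11*G*K + 6 = 6 + 11*G*K)
(b(-5, -4 + 5) + 159)**2 = ((6 + 11*(-4 + 5)*(-5)) + 159)**2 = ((6 + 11*1*(-5)) + 159)**2 = ((6 - 55) + 159)**2 = (-49 + 159)**2 = 110**2 = 12100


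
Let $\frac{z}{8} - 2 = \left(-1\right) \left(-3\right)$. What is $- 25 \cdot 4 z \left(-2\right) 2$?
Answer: $16000$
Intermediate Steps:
$z = 40$ ($z = 16 + 8 \left(\left(-1\right) \left(-3\right)\right) = 16 + 8 \cdot 3 = 16 + 24 = 40$)
$- 25 \cdot 4 z \left(-2\right) 2 = - 25 \cdot 4 \cdot 40 \left(-2\right) 2 = - 25 \cdot 160 \left(-2\right) 2 = - 25 \left(\left(-320\right) 2\right) = \left(-25\right) \left(-640\right) = 16000$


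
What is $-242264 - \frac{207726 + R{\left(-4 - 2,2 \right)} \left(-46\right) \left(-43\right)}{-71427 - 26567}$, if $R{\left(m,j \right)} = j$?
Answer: $- \frac{11870103367}{48997} \approx -2.4226 \cdot 10^{5}$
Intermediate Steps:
$-242264 - \frac{207726 + R{\left(-4 - 2,2 \right)} \left(-46\right) \left(-43\right)}{-71427 - 26567} = -242264 - \frac{207726 + 2 \left(-46\right) \left(-43\right)}{-71427 - 26567} = -242264 - \frac{207726 - -3956}{-97994} = -242264 - \left(207726 + 3956\right) \left(- \frac{1}{97994}\right) = -242264 - 211682 \left(- \frac{1}{97994}\right) = -242264 - - \frac{105841}{48997} = -242264 + \frac{105841}{48997} = - \frac{11870103367}{48997}$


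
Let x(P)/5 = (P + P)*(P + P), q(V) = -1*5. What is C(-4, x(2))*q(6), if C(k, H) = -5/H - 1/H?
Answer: 3/8 ≈ 0.37500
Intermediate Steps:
q(V) = -5
x(P) = 20*P² (x(P) = 5*((P + P)*(P + P)) = 5*((2*P)*(2*P)) = 5*(4*P²) = 20*P²)
C(k, H) = -6/H
C(-4, x(2))*q(6) = -6/(20*2²)*(-5) = -6/(20*4)*(-5) = -6/80*(-5) = -6*1/80*(-5) = -3/40*(-5) = 3/8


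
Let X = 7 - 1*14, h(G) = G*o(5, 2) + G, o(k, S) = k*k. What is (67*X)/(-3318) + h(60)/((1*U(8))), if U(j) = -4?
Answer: -184793/474 ≈ -389.86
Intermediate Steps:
o(k, S) = k²
h(G) = 26*G (h(G) = G*5² + G = G*25 + G = 25*G + G = 26*G)
X = -7 (X = 7 - 14 = -7)
(67*X)/(-3318) + h(60)/((1*U(8))) = (67*(-7))/(-3318) + (26*60)/((1*(-4))) = -469*(-1/3318) + 1560/(-4) = 67/474 + 1560*(-¼) = 67/474 - 390 = -184793/474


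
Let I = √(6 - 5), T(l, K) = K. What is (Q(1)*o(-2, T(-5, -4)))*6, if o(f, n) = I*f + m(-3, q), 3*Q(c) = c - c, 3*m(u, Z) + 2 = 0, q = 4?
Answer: 0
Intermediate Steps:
m(u, Z) = -⅔ (m(u, Z) = -⅔ + (⅓)*0 = -⅔ + 0 = -⅔)
I = 1 (I = √1 = 1)
Q(c) = 0 (Q(c) = (c - c)/3 = (⅓)*0 = 0)
o(f, n) = -⅔ + f (o(f, n) = 1*f - ⅔ = f - ⅔ = -⅔ + f)
(Q(1)*o(-2, T(-5, -4)))*6 = (0*(-⅔ - 2))*6 = (0*(-8/3))*6 = 0*6 = 0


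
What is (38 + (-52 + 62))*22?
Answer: 1056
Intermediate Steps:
(38 + (-52 + 62))*22 = (38 + 10)*22 = 48*22 = 1056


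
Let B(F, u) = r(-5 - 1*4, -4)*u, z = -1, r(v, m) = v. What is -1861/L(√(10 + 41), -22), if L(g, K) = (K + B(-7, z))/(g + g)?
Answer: 3722*√51/13 ≈ 2044.6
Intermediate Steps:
B(F, u) = -9*u (B(F, u) = (-5 - 1*4)*u = (-5 - 4)*u = -9*u)
L(g, K) = (9 + K)/(2*g) (L(g, K) = (K - 9*(-1))/(g + g) = (K + 9)/((2*g)) = (9 + K)*(1/(2*g)) = (9 + K)/(2*g))
-1861/L(√(10 + 41), -22) = -1861*2*√(10 + 41)/(9 - 22) = -1861*(-2*√51/13) = -(-3722)*√51/13 = 3722*√51/13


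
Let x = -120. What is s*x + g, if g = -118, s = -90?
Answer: 10682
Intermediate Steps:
s*x + g = -90*(-120) - 118 = 10800 - 118 = 10682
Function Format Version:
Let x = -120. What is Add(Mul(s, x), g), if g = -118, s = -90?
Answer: 10682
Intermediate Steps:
Add(Mul(s, x), g) = Add(Mul(-90, -120), -118) = Add(10800, -118) = 10682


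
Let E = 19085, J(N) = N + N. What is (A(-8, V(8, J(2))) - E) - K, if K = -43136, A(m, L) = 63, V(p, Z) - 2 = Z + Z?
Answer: 24114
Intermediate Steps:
J(N) = 2*N
V(p, Z) = 2 + 2*Z (V(p, Z) = 2 + (Z + Z) = 2 + 2*Z)
(A(-8, V(8, J(2))) - E) - K = (63 - 1*19085) - 1*(-43136) = (63 - 19085) + 43136 = -19022 + 43136 = 24114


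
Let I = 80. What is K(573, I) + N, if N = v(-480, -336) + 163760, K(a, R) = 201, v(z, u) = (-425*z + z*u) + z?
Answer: 528761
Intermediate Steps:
v(z, u) = -424*z + u*z (v(z, u) = (-425*z + u*z) + z = -424*z + u*z)
N = 528560 (N = -480*(-424 - 336) + 163760 = -480*(-760) + 163760 = 364800 + 163760 = 528560)
K(573, I) + N = 201 + 528560 = 528761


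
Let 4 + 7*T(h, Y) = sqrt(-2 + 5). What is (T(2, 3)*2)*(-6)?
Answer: 48/7 - 12*sqrt(3)/7 ≈ 3.8879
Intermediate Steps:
T(h, Y) = -4/7 + sqrt(3)/7 (T(h, Y) = -4/7 + sqrt(-2 + 5)/7 = -4/7 + sqrt(3)/7)
(T(2, 3)*2)*(-6) = ((-4/7 + sqrt(3)/7)*2)*(-6) = (-8/7 + 2*sqrt(3)/7)*(-6) = 48/7 - 12*sqrt(3)/7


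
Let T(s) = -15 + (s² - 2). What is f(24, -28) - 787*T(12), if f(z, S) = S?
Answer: -99977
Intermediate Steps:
T(s) = -17 + s² (T(s) = -15 + (-2 + s²) = -17 + s²)
f(24, -28) - 787*T(12) = -28 - 787*(-17 + 12²) = -28 - 787*(-17 + 144) = -28 - 787*127 = -28 - 99949 = -99977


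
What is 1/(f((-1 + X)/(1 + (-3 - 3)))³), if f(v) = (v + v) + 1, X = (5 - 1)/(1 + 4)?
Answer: 15625/19683 ≈ 0.79383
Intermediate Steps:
X = ⅘ (X = 4/5 = 4*(⅕) = ⅘ ≈ 0.80000)
f(v) = 1 + 2*v (f(v) = 2*v + 1 = 1 + 2*v)
1/(f((-1 + X)/(1 + (-3 - 3)))³) = 1/((1 + 2*((-1 + ⅘)/(1 + (-3 - 3))))³) = 1/((1 + 2*(-1/(5*(1 - 6))))³) = 1/((1 + 2*(-⅕/(-5)))³) = 1/((1 + 2*(-⅕*(-⅕)))³) = 1/((1 + 2*(1/25))³) = 1/((1 + 2/25)³) = 1/((27/25)³) = 1/(19683/15625) = 15625/19683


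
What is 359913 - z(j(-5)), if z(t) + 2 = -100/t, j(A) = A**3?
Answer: 1799571/5 ≈ 3.5991e+5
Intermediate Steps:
z(t) = -2 - 100/t
359913 - z(j(-5)) = 359913 - (-2 - 100/((-5)**3)) = 359913 - (-2 - 100/(-125)) = 359913 - (-2 - 100*(-1/125)) = 359913 - (-2 + 4/5) = 359913 - 1*(-6/5) = 359913 + 6/5 = 1799571/5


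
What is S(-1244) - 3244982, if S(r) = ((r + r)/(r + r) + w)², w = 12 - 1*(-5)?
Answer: -3244658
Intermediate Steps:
w = 17 (w = 12 + 5 = 17)
S(r) = 324 (S(r) = ((r + r)/(r + r) + 17)² = ((2*r)/((2*r)) + 17)² = ((2*r)*(1/(2*r)) + 17)² = (1 + 17)² = 18² = 324)
S(-1244) - 3244982 = 324 - 3244982 = -3244658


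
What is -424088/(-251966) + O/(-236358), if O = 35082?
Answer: 2538808897/1654282773 ≈ 1.5347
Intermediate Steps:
-424088/(-251966) + O/(-236358) = -424088/(-251966) + 35082/(-236358) = -424088*(-1/251966) + 35082*(-1/236358) = 212044/125983 - 1949/13131 = 2538808897/1654282773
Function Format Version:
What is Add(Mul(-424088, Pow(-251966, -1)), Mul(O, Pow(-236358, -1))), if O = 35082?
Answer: Rational(2538808897, 1654282773) ≈ 1.5347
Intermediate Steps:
Add(Mul(-424088, Pow(-251966, -1)), Mul(O, Pow(-236358, -1))) = Add(Mul(-424088, Pow(-251966, -1)), Mul(35082, Pow(-236358, -1))) = Add(Mul(-424088, Rational(-1, 251966)), Mul(35082, Rational(-1, 236358))) = Add(Rational(212044, 125983), Rational(-1949, 13131)) = Rational(2538808897, 1654282773)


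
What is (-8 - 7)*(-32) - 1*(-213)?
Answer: 693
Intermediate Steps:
(-8 - 7)*(-32) - 1*(-213) = -15*(-32) + 213 = 480 + 213 = 693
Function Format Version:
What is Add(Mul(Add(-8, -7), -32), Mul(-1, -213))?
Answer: 693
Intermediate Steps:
Add(Mul(Add(-8, -7), -32), Mul(-1, -213)) = Add(Mul(-15, -32), 213) = Add(480, 213) = 693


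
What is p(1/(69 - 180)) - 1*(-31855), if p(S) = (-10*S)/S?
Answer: 31845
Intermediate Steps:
p(S) = -10
p(1/(69 - 180)) - 1*(-31855) = -10 - 1*(-31855) = -10 + 31855 = 31845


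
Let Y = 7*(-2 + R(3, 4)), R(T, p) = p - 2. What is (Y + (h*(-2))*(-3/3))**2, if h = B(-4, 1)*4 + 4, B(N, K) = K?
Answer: 256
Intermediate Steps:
R(T, p) = -2 + p
h = 8 (h = 1*4 + 4 = 4 + 4 = 8)
Y = 0 (Y = 7*(-2 + (-2 + 4)) = 7*(-2 + 2) = 7*0 = 0)
(Y + (h*(-2))*(-3/3))**2 = (0 + (8*(-2))*(-3/3))**2 = (0 - (-48)/3)**2 = (0 - 16*(-1))**2 = (0 + 16)**2 = 16**2 = 256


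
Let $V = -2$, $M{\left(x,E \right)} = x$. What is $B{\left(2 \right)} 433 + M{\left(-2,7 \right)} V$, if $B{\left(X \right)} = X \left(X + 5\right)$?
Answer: $6066$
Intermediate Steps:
$B{\left(X \right)} = X \left(5 + X\right)$
$B{\left(2 \right)} 433 + M{\left(-2,7 \right)} V = 2 \left(5 + 2\right) 433 - -4 = 2 \cdot 7 \cdot 433 + 4 = 14 \cdot 433 + 4 = 6062 + 4 = 6066$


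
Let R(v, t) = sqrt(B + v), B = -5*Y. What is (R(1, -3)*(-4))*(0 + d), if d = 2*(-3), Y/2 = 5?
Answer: 168*I ≈ 168.0*I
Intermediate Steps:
Y = 10 (Y = 2*5 = 10)
B = -50 (B = -5*10 = -50)
R(v, t) = sqrt(-50 + v)
d = -6
(R(1, -3)*(-4))*(0 + d) = (sqrt(-50 + 1)*(-4))*(0 - 6) = (sqrt(-49)*(-4))*(-6) = ((7*I)*(-4))*(-6) = -28*I*(-6) = 168*I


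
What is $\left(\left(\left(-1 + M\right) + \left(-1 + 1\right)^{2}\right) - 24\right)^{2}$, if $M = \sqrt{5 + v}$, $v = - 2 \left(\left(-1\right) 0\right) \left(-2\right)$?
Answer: $\left(-25 + \sqrt{5}\right)^{2} \approx 518.2$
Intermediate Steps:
$v = 0$ ($v = \left(-2\right) 0 \left(-2\right) = 0 \left(-2\right) = 0$)
$M = \sqrt{5}$ ($M = \sqrt{5 + 0} = \sqrt{5} \approx 2.2361$)
$\left(\left(\left(-1 + M\right) + \left(-1 + 1\right)^{2}\right) - 24\right)^{2} = \left(\left(\left(-1 + \sqrt{5}\right) + \left(-1 + 1\right)^{2}\right) - 24\right)^{2} = \left(\left(\left(-1 + \sqrt{5}\right) + 0^{2}\right) - 24\right)^{2} = \left(\left(\left(-1 + \sqrt{5}\right) + 0\right) - 24\right)^{2} = \left(\left(-1 + \sqrt{5}\right) - 24\right)^{2} = \left(-25 + \sqrt{5}\right)^{2}$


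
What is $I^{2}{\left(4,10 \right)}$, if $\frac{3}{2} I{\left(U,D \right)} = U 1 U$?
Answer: $\frac{1024}{9} \approx 113.78$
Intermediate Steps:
$I{\left(U,D \right)} = \frac{2 U^{2}}{3}$ ($I{\left(U,D \right)} = \frac{2 U 1 U}{3} = \frac{2 U U}{3} = \frac{2 U^{2}}{3}$)
$I^{2}{\left(4,10 \right)} = \left(\frac{2 \cdot 4^{2}}{3}\right)^{2} = \left(\frac{2}{3} \cdot 16\right)^{2} = \left(\frac{32}{3}\right)^{2} = \frac{1024}{9}$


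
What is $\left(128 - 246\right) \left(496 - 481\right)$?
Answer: $-1770$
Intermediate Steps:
$\left(128 - 246\right) \left(496 - 481\right) = \left(-118\right) 15 = -1770$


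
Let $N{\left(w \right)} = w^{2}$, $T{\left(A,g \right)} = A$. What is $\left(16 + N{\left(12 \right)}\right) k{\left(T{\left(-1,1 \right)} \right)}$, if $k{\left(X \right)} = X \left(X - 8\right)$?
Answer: $1440$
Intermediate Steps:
$k{\left(X \right)} = X \left(-8 + X\right)$
$\left(16 + N{\left(12 \right)}\right) k{\left(T{\left(-1,1 \right)} \right)} = \left(16 + 12^{2}\right) \left(- (-8 - 1)\right) = \left(16 + 144\right) \left(\left(-1\right) \left(-9\right)\right) = 160 \cdot 9 = 1440$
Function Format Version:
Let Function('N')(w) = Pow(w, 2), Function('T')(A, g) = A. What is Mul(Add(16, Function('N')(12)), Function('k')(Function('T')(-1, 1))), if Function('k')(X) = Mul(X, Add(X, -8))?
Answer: 1440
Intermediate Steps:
Function('k')(X) = Mul(X, Add(-8, X))
Mul(Add(16, Function('N')(12)), Function('k')(Function('T')(-1, 1))) = Mul(Add(16, Pow(12, 2)), Mul(-1, Add(-8, -1))) = Mul(Add(16, 144), Mul(-1, -9)) = Mul(160, 9) = 1440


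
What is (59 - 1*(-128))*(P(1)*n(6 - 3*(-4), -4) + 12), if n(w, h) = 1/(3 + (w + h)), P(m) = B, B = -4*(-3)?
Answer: 2376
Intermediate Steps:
B = 12
P(m) = 12
n(w, h) = 1/(3 + h + w) (n(w, h) = 1/(3 + (h + w)) = 1/(3 + h + w))
(59 - 1*(-128))*(P(1)*n(6 - 3*(-4), -4) + 12) = (59 - 1*(-128))*(12/(3 - 4 + (6 - 3*(-4))) + 12) = (59 + 128)*(12/(3 - 4 + (6 + 12)) + 12) = 187*(12/(3 - 4 + 18) + 12) = 187*(12/17 + 12) = 187*(216/17) = 2376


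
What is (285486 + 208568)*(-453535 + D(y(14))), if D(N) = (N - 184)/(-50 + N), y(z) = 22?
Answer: -1568475457043/7 ≈ -2.2407e+11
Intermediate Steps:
D(N) = (-184 + N)/(-50 + N)
(285486 + 208568)*(-453535 + D(y(14))) = (285486 + 208568)*(-453535 + (-184 + 22)/(-50 + 22)) = 494054*(-453535 - 162/(-28)) = 494054*(-453535 - 1/28*(-162)) = 494054*(-453535 + 81/14) = 494054*(-6349409/14) = -1568475457043/7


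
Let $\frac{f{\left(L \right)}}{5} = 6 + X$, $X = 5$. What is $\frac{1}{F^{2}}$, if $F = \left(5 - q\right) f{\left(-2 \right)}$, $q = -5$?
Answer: $\frac{1}{302500} \approx 3.3058 \cdot 10^{-6}$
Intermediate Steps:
$f{\left(L \right)} = 55$ ($f{\left(L \right)} = 5 \left(6 + 5\right) = 5 \cdot 11 = 55$)
$F = 550$ ($F = \left(5 - -5\right) 55 = \left(5 + 5\right) 55 = 10 \cdot 55 = 550$)
$\frac{1}{F^{2}} = \frac{1}{550^{2}} = \frac{1}{302500}$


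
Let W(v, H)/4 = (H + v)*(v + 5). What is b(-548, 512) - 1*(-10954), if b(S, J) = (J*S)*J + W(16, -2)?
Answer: -143642782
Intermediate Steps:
W(v, H) = 4*(5 + v)*(H + v) (W(v, H) = 4*((H + v)*(v + 5)) = 4*((H + v)*(5 + v)) = 4*((5 + v)*(H + v)) = 4*(5 + v)*(H + v))
b(S, J) = 1176 + S*J² (b(S, J) = (J*S)*J + (4*16² + 20*(-2) + 20*16 + 4*(-2)*16) = S*J² + (4*256 - 40 + 320 - 128) = S*J² + (1024 - 40 + 320 - 128) = S*J² + 1176 = 1176 + S*J²)
b(-548, 512) - 1*(-10954) = (1176 - 548*512²) - 1*(-10954) = (1176 - 548*262144) + 10954 = (1176 - 143654912) + 10954 = -143653736 + 10954 = -143642782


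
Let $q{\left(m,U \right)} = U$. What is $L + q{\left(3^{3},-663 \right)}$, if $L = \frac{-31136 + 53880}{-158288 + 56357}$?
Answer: $- \frac{67602997}{101931} \approx -663.22$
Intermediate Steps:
$L = - \frac{22744}{101931}$ ($L = \frac{22744}{-101931} = 22744 \left(- \frac{1}{101931}\right) = - \frac{22744}{101931} \approx -0.22313$)
$L + q{\left(3^{3},-663 \right)} = - \frac{22744}{101931} - 663 = - \frac{67602997}{101931}$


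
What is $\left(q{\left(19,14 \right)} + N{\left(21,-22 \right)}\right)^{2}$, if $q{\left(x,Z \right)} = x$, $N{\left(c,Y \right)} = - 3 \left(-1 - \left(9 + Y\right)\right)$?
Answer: $289$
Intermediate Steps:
$N{\left(c,Y \right)} = 30 + 3 Y$ ($N{\left(c,Y \right)} = - 3 \left(-1 - \left(9 + Y\right)\right) = - 3 \left(-10 - Y\right) = 30 + 3 Y$)
$\left(q{\left(19,14 \right)} + N{\left(21,-22 \right)}\right)^{2} = \left(19 + \left(30 + 3 \left(-22\right)\right)\right)^{2} = \left(19 + \left(30 - 66\right)\right)^{2} = \left(19 - 36\right)^{2} = \left(-17\right)^{2} = 289$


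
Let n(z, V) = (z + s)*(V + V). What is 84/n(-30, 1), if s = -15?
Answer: -14/15 ≈ -0.93333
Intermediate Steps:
n(z, V) = 2*V*(-15 + z) (n(z, V) = (z - 15)*(V + V) = (-15 + z)*(2*V) = 2*V*(-15 + z))
84/n(-30, 1) = 84/((2*1*(-15 - 30))) = 84/((2*1*(-45))) = 84/(-90) = 84*(-1/90) = -14/15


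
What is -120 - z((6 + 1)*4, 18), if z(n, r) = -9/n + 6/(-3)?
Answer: -3295/28 ≈ -117.68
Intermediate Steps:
z(n, r) = -2 - 9/n (z(n, r) = -9/n + 6*(-⅓) = -9/n - 2 = -2 - 9/n)
-120 - z((6 + 1)*4, 18) = -120 - (-2 - 9*1/(4*(6 + 1))) = -120 - (-2 - 9/(7*4)) = -120 - (-2 - 9/28) = -120 - 1*(-65/28) = -120 + 65/28 = -3295/28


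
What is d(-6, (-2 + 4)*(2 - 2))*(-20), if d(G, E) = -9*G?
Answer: -1080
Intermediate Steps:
d(-6, (-2 + 4)*(2 - 2))*(-20) = -9*(-6)*(-20) = 54*(-20) = -1080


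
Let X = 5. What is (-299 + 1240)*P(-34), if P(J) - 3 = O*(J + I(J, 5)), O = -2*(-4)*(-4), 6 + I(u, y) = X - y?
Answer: 1207303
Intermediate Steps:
I(u, y) = -1 - y (I(u, y) = -6 + (5 - y) = -1 - y)
O = -32 (O = 8*(-4) = -32)
P(J) = 195 - 32*J (P(J) = 3 - 32*(J + (-1 - 1*5)) = 3 - 32*(J + (-1 - 5)) = 3 - 32*(J - 6) = 3 - 32*(-6 + J) = 3 + (192 - 32*J) = 195 - 32*J)
(-299 + 1240)*P(-34) = (-299 + 1240)*(195 - 32*(-34)) = 941*(195 + 1088) = 941*1283 = 1207303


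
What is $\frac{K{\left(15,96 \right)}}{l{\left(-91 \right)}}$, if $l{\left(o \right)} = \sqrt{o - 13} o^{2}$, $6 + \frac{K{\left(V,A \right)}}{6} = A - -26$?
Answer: $- \frac{174 i \sqrt{26}}{107653} \approx - 0.0082416 i$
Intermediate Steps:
$K{\left(V,A \right)} = 120 + 6 A$ ($K{\left(V,A \right)} = -36 + 6 \left(A - -26\right) = -36 + 6 \left(A + 26\right) = -36 + 6 \left(26 + A\right) = -36 + \left(156 + 6 A\right) = 120 + 6 A$)
$l{\left(o \right)} = o^{2} \sqrt{-13 + o}$ ($l{\left(o \right)} = \sqrt{-13 + o} o^{2} = o^{2} \sqrt{-13 + o}$)
$\frac{K{\left(15,96 \right)}}{l{\left(-91 \right)}} = \frac{120 + 6 \cdot 96}{\left(-91\right)^{2} \sqrt{-13 - 91}} = \frac{120 + 576}{8281 \sqrt{-104}} = \frac{696}{8281 \cdot 2 i \sqrt{26}} = \frac{696}{16562 i \sqrt{26}} = 696 \left(- \frac{i \sqrt{26}}{430612}\right) = - \frac{174 i \sqrt{26}}{107653}$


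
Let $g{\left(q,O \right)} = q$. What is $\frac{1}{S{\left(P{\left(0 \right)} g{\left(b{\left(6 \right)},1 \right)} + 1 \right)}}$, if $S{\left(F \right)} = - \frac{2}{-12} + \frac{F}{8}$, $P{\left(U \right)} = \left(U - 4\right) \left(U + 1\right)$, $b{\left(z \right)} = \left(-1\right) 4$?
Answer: $\frac{24}{55} \approx 0.43636$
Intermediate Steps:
$b{\left(z \right)} = -4$
$P{\left(U \right)} = \left(1 + U\right) \left(-4 + U\right)$ ($P{\left(U \right)} = \left(-4 + U\right) \left(1 + U\right) = \left(1 + U\right) \left(-4 + U\right)$)
$S{\left(F \right)} = \frac{1}{6} + \frac{F}{8}$ ($S{\left(F \right)} = \left(-2\right) \left(- \frac{1}{12}\right) + F \frac{1}{8} = \frac{1}{6} + \frac{F}{8}$)
$\frac{1}{S{\left(P{\left(0 \right)} g{\left(b{\left(6 \right)},1 \right)} + 1 \right)}} = \frac{1}{\frac{1}{6} + \frac{\left(-4 + 0^{2} - 0\right) \left(-4\right) + 1}{8}} = \frac{1}{\frac{1}{6} + \frac{\left(-4 + 0 + 0\right) \left(-4\right) + 1}{8}} = \frac{1}{\frac{1}{6} + \frac{\left(-4\right) \left(-4\right) + 1}{8}} = \frac{1}{\frac{1}{6} + \frac{16 + 1}{8}} = \frac{1}{\frac{1}{6} + \frac{1}{8} \cdot 17} = \frac{1}{\frac{1}{6} + \frac{17}{8}} = \frac{1}{\frac{55}{24}} = \frac{24}{55}$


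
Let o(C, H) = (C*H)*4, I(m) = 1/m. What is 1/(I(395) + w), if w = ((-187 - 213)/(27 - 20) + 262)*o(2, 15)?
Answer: 2765/67971607 ≈ 4.0679e-5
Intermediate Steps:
o(C, H) = 4*C*H
w = 172080/7 (w = ((-187 - 213)/(27 - 20) + 262)*(4*2*15) = (-400/7 + 262)*120 = (1434/7)*120 = 172080/7 ≈ 24583.)
1/(I(395) + w) = 1/(1/395 + 172080/7) = 1/(67971607/2765) = 2765/67971607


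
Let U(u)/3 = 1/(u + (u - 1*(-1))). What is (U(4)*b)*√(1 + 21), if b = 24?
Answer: 8*√22 ≈ 37.523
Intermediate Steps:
U(u) = 3/(1 + 2*u) (U(u) = 3/(u + (u - 1*(-1))) = 3/(u + (u + 1)) = 3/(u + (1 + u)) = 3/(1 + 2*u))
(U(4)*b)*√(1 + 21) = ((3/(1 + 2*4))*24)*√(1 + 21) = ((3/(1 + 8))*24)*√22 = ((3/9)*24)*√22 = ((3*(⅑))*24)*√22 = ((⅓)*24)*√22 = 8*√22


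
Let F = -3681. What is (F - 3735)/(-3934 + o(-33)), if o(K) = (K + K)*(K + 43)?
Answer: 3708/2297 ≈ 1.6143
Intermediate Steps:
o(K) = 2*K*(43 + K) (o(K) = (2*K)*(43 + K) = 2*K*(43 + K))
(F - 3735)/(-3934 + o(-33)) = (-3681 - 3735)/(-3934 + 2*(-33)*(43 - 33)) = -7416/(-3934 + 2*(-33)*10) = -7416/(-3934 - 660) = -7416/(-4594) = -7416*(-1/4594) = 3708/2297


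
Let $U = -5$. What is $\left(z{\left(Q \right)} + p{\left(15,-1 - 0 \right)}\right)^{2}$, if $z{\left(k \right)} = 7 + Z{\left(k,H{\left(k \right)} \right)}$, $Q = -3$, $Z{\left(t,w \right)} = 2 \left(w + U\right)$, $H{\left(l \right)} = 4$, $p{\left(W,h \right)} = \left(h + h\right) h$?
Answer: $49$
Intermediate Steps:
$p{\left(W,h \right)} = 2 h^{2}$ ($p{\left(W,h \right)} = 2 h h = 2 h^{2}$)
$Z{\left(t,w \right)} = -10 + 2 w$ ($Z{\left(t,w \right)} = 2 \left(w - 5\right) = 2 \left(-5 + w\right) = -10 + 2 w$)
$z{\left(k \right)} = 5$ ($z{\left(k \right)} = 7 + \left(-10 + 2 \cdot 4\right) = 7 + \left(-10 + 8\right) = 7 - 2 = 5$)
$\left(z{\left(Q \right)} + p{\left(15,-1 - 0 \right)}\right)^{2} = \left(5 + 2 \left(-1 - 0\right)^{2}\right)^{2} = \left(5 + 2 \left(-1 + 0\right)^{2}\right)^{2} = \left(5 + 2 \left(-1\right)^{2}\right)^{2} = \left(5 + 2 \cdot 1\right)^{2} = \left(5 + 2\right)^{2} = 7^{2} = 49$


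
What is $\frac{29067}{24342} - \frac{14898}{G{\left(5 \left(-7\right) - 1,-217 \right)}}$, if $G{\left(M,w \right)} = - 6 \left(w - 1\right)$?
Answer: $- \frac{4508715}{442213} \approx -10.196$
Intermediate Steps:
$G{\left(M,w \right)} = 6 - 6 w$ ($G{\left(M,w \right)} = - 6 \left(-1 + w\right) = 6 - 6 w$)
$\frac{29067}{24342} - \frac{14898}{G{\left(5 \left(-7\right) - 1,-217 \right)}} = \frac{29067}{24342} - \frac{14898}{6 - -1302} = 29067 \cdot \frac{1}{24342} - \frac{14898}{6 + 1302} = \frac{9689}{8114} - \frac{14898}{1308} = \frac{9689}{8114} - \frac{2483}{218} = - \frac{4508715}{442213}$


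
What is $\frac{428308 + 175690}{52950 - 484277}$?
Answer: $- \frac{603998}{431327} \approx -1.4003$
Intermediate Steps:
$\frac{428308 + 175690}{52950 - 484277} = \frac{603998}{-431327} = 603998 \left(- \frac{1}{431327}\right) = - \frac{603998}{431327}$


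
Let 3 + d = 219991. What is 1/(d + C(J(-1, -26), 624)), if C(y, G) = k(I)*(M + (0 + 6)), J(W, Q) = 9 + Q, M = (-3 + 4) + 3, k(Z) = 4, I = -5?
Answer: 1/220028 ≈ 4.5449e-6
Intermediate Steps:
M = 4 (M = 1 + 3 = 4)
C(y, G) = 40 (C(y, G) = 4*(4 + (0 + 6)) = 4*(4 + 6) = 4*10 = 40)
d = 219988 (d = -3 + 219991 = 219988)
1/(d + C(J(-1, -26), 624)) = 1/(219988 + 40) = 1/220028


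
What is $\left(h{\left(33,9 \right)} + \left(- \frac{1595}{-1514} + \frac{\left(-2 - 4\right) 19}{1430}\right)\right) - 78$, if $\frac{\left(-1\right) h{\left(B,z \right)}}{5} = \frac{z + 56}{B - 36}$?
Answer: $\frac{101670791}{3247530} \approx 31.307$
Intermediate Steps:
$h{\left(B,z \right)} = - \frac{5 \left(56 + z\right)}{-36 + B}$ ($h{\left(B,z \right)} = - 5 \frac{z + 56}{B - 36} = - 5 \frac{56 + z}{-36 + B} = - \frac{5 \left(56 + z\right)}{-36 + B}$)
$\left(h{\left(33,9 \right)} + \left(- \frac{1595}{-1514} + \frac{\left(-2 - 4\right) 19}{1430}\right)\right) - 78 = \left(\frac{5 \left(-56 - 9\right)}{-36 + 33} + \left(- \frac{1595}{-1514} + \frac{\left(-2 - 4\right) 19}{1430}\right)\right) - 78 = \left(\frac{5 \left(-56 - 9\right)}{-3} + \left(\left(-1595\right) \left(- \frac{1}{1514}\right) + \left(-6\right) 19 \cdot \frac{1}{1430}\right)\right) - 78 = \left(5 \left(- \frac{1}{3}\right) \left(-65\right) + \left(\frac{1595}{1514} - \frac{57}{715}\right)\right) - 78 = \left(\frac{325}{3} + \left(\frac{1595}{1514} - \frac{57}{715}\right)\right) - 78 = \left(\frac{325}{3} + \frac{1054127}{1082510}\right) - 78 = \frac{354978131}{3247530} - 78 = \frac{101670791}{3247530}$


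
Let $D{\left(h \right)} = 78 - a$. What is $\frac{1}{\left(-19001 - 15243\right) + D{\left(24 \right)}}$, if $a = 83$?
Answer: $- \frac{1}{34249} \approx -2.9198 \cdot 10^{-5}$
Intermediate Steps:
$D{\left(h \right)} = -5$ ($D{\left(h \right)} = 78 - 83 = -5$)
$\frac{1}{\left(-19001 - 15243\right) + D{\left(24 \right)}} = \frac{1}{\left(-19001 - 15243\right) - 5} = \frac{1}{-34244 - 5} = \frac{1}{-34249} = - \frac{1}{34249}$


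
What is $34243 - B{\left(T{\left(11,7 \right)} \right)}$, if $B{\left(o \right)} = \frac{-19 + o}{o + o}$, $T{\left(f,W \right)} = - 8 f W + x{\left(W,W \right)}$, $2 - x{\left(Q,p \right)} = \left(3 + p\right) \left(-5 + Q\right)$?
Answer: $\frac{43419471}{1268} \approx 34243.0$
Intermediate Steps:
$x{\left(Q,p \right)} = 2 - \left(-5 + Q\right) \left(3 + p\right)$ ($x{\left(Q,p \right)} = 2 - \left(3 + p\right) \left(-5 + Q\right) = 2 - \left(-5 + Q\right) \left(3 + p\right)$)
$T{\left(f,W \right)} = 17 - W^{2} + 2 W - 8 W f$ ($T{\left(f,W \right)} = - 8 f W + \left(17 - 3 W + 5 W - W W\right) = - 8 W f + \left(17 - 3 W + 5 W - W^{2}\right) = - 8 W f + \left(17 - W^{2} + 2 W\right) = 17 - W^{2} + 2 W - 8 W f$)
$B{\left(o \right)} = \frac{-19 + o}{2 o}$
$34243 - B{\left(T{\left(11,7 \right)} \right)} = 34243 - \frac{-19 + \left(17 - 7^{2} + 2 \cdot 7 - 56 \cdot 11\right)}{2 \left(17 - 7^{2} + 2 \cdot 7 - 56 \cdot 11\right)} = 34243 - \frac{-19 + \left(17 - 49 + 14 - 616\right)}{2 \left(17 - 49 + 14 - 616\right)} = 34243 - \frac{-19 - 634}{2 \left(-634\right)} = 34243 - \frac{1}{2} \left(- \frac{1}{634}\right) \left(-653\right) = 34243 - \frac{653}{1268} = \frac{43419471}{1268}$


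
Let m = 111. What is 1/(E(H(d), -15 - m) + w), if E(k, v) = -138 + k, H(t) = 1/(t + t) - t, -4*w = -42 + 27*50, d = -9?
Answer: -18/8209 ≈ -0.0021927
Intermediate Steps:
w = -327 (w = -(-42 + 27*50)/4 = -(-42 + 1350)/4 = -¼*1308 = -327)
H(t) = 1/(2*t) - t
1/(E(H(d), -15 - m) + w) = 1/((-138 + ((½)/(-9) - 1*(-9))) - 327) = 1/((-138 + ((½)*(-⅑) + 9)) - 327) = 1/((-138 + (-1/18 + 9)) - 327) = 1/((-138 + 161/18) - 327) = 1/(-2323/18 - 327) = 1/(-8209/18) = -18/8209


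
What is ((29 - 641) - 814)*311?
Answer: -443486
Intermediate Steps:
((29 - 641) - 814)*311 = (-612 - 814)*311 = -1426*311 = -443486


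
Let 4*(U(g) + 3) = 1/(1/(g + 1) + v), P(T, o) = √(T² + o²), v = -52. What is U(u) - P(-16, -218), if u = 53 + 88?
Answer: -44369/14766 - 2*√11945 ≈ -221.59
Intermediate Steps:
u = 141
U(g) = -3 + 1/(4*(-52 + 1/(1 + g))) (U(g) = -3 + 1/(4*(1/(g + 1) - 52)) = -3 + 1/(4*(1/(1 + g) - 52)) = -3 + 1/(4*(-52 + 1/(1 + g))))
U(u) - P(-16, -218) = (613 + 625*141)/(4*(-51 - 52*141)) - √((-16)² + (-218)²) = (613 + 88125)/(4*(-51 - 7332)) - √(256 + 47524) = (¼)*88738/(-7383) - √47780 = (¼)*(-1/7383)*88738 - 2*√11945 = -44369/14766 - 2*√11945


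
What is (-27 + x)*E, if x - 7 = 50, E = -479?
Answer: -14370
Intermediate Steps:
x = 57 (x = 7 + 50 = 57)
(-27 + x)*E = (-27 + 57)*(-479) = 30*(-479) = -14370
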